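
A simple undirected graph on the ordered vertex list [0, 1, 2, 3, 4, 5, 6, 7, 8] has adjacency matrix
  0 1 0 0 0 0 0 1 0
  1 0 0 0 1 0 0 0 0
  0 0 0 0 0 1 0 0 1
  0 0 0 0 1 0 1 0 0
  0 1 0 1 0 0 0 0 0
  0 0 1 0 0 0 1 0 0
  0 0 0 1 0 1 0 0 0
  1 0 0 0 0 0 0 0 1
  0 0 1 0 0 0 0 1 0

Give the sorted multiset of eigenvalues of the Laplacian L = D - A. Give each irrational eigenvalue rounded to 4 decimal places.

Each diagonal entry of L is the vertex degree and each off-diagonal entry is -1 where an edge is present, 0 otherwise; in the order [0, 1, 2, 3, 4, 5, 6, 7, 8] the diagonal is [2, 2, 2, 2, 2, 2, 2, 2, 2]. L is symmetric positive semidefinite, so every eigenvalue is real and nonnegative. The single zero eigenvalue shows the graph is connected. By the matrix-tree theorem the graph has (1/9) * product of the nonzero eigenvalues = 9 spanning trees.

[0, 0.4679, 0.4679, 1.6527, 1.6527, 3, 3, 3.8794, 3.8794]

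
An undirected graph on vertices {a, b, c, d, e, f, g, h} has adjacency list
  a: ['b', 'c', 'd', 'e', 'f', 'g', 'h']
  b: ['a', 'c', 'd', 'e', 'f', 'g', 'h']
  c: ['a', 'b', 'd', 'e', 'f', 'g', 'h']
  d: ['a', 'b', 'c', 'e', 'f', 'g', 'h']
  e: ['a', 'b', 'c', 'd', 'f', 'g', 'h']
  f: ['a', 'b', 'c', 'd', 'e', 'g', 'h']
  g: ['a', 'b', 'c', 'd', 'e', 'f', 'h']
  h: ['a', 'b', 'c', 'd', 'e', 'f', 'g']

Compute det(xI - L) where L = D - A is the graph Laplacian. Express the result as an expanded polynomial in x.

With the vertex order [a, b, c, d, e, f, g, h], the degrees are [7, 7, 7, 7, 7, 7, 7, 7], giving D = diag(7, 7, 7, 7, 7, 7, 7, 7) and L = D - A. L has integer entries, so p(x) = det(xI - L) has integer coefficients. Expanding the determinant yields x^8 - 56x^7 + 1344x^6 - 17920x^5 + 143360x^4 - 688128x^3 + 1835008x^2 - 2097152x. The coefficient of x^7 equals -trace(L) = -56, matching the sum of degrees. By the matrix-tree theorem the graph has (1/8) * product of the nonzero eigenvalues = 262144 spanning trees.

x^8 - 56x^7 + 1344x^6 - 17920x^5 + 143360x^4 - 688128x^3 + 1835008x^2 - 2097152x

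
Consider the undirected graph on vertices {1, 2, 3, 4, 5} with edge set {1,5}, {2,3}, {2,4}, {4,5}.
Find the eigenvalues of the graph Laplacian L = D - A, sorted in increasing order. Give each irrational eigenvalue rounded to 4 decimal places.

Each diagonal entry of L is the vertex degree and each off-diagonal entry is -1 where an edge is present, 0 otherwise; in the order [1, 2, 3, 4, 5] the diagonal is [1, 2, 1, 2, 2]. Since every row of L sums to 0, the all-ones vector is in the kernel and 0 is an eigenvalue. The single zero eigenvalue shows the graph is connected. The eigenvalues sum to 8, which equals trace(L) = 2|E|.

[0, 0.3820, 1.3820, 2.6180, 3.6180]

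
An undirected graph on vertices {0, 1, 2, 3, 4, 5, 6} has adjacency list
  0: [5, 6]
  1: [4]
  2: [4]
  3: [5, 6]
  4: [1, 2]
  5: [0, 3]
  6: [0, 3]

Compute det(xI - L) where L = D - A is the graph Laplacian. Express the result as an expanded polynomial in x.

Reading degrees in the order [0, 1, 2, 3, 4, 5, 6] gives [2, 1, 1, 2, 2, 2, 2]; set D = diag(2, 1, 1, 2, 2, 2, 2) and form L = D - A. L has integer entries, so p(x) = det(xI - L) has integer coefficients. Expanding the determinant yields x^7 - 12x^6 + 55x^5 - 120x^4 + 124x^3 - 48x^2. The constant term is 0 because L is singular (the all-ones vector lies in its kernel). The eigenvalues sum to 12, which equals trace(L) = 2|E|.

x^7 - 12x^6 + 55x^5 - 120x^4 + 124x^3 - 48x^2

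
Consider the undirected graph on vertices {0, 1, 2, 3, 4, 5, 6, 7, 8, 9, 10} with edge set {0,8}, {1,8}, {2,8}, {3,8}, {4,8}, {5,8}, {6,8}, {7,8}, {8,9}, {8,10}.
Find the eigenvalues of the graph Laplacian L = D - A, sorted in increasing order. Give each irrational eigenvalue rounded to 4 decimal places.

[0, 1, 1, 1, 1, 1, 1, 1, 1, 1, 11]

Each diagonal entry of L is the vertex degree and each off-diagonal entry is -1 where an edge is present, 0 otherwise; in the order [0, 1, 2, 3, 4, 5, 6, 7, 8, 9, 10] the diagonal is [1, 1, 1, 1, 1, 1, 1, 1, 10, 1, 1]. Diagonalising L (or applying a numerical eigensolver to the 11x11 matrix) gives the spectrum above. The single zero eigenvalue shows the graph is connected. There is one zero in the spectrum, matching the 1 component. By the matrix-tree theorem the graph has (1/11) * product of the nonzero eigenvalues = 1 spanning tree.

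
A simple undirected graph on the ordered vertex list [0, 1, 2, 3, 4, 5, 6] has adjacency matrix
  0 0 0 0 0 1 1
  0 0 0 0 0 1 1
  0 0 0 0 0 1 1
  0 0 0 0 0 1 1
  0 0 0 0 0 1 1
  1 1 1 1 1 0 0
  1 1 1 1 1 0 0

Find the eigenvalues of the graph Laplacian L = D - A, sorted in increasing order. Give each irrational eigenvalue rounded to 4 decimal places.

[0, 2, 2, 2, 2, 5, 7]

Each diagonal entry of L is the vertex degree and each off-diagonal entry is -1 where an edge is present, 0 otherwise; in the order [0, 1, 2, 3, 4, 5, 6] the diagonal is [2, 2, 2, 2, 2, 5, 5]. Since every row of L sums to 0, the all-ones vector is in the kernel and 0 is an eigenvalue.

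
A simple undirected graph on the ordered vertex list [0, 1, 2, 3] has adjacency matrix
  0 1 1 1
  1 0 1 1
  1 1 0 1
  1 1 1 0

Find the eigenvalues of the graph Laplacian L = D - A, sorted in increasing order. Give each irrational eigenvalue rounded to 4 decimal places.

Each diagonal entry of L is the vertex degree and each off-diagonal entry is -1 where an edge is present, 0 otherwise; in the order [0, 1, 2, 3] the diagonal is [3, 3, 3, 3]. Diagonalising L (or applying a numerical eigensolver to the 4x4 matrix) gives the spectrum above. The single zero eigenvalue shows the graph is connected.

[0, 4, 4, 4]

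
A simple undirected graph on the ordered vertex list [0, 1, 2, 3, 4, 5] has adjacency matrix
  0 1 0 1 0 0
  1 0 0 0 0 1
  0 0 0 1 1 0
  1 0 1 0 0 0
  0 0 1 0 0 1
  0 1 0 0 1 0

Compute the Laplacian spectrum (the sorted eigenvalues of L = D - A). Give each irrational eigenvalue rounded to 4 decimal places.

[0, 1, 1, 3, 3, 4]

Each diagonal entry of L is the vertex degree and each off-diagonal entry is -1 where an edge is present, 0 otherwise; in the order [0, 1, 2, 3, 4, 5] the diagonal is [2, 2, 2, 2, 2, 2]. L is symmetric positive semidefinite, so every eigenvalue is real and nonnegative. The largest eigenvalue, 4, is at most the vertex count 6. By the matrix-tree theorem the graph has (1/6) * product of the nonzero eigenvalues = 6 spanning trees.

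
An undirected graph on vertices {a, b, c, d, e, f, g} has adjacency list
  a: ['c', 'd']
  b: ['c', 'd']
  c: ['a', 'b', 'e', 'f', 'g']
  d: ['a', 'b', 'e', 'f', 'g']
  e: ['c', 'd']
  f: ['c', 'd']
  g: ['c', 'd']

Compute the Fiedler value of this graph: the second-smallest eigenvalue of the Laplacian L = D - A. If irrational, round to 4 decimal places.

2

With the vertex order [a, b, c, d, e, f, g], the degrees are [2, 2, 5, 5, 2, 2, 2], giving D = diag(2, 2, 5, 5, 2, 2, 2) and L = D - A. The smallest Laplacian eigenvalue is always 0. The next one, lambda_2 = 2, measures how hard the graph is to disconnect: larger values mean better connectivity. By the matrix-tree theorem the graph has (1/7) * product of the nonzero eigenvalues = 80 spanning trees.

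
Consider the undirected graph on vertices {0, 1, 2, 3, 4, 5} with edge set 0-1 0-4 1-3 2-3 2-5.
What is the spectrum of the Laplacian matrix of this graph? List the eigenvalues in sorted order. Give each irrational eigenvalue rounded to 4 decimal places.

Reading degrees in the order [0, 1, 2, 3, 4, 5] gives [2, 2, 2, 2, 1, 1]; set D = diag(2, 2, 2, 2, 1, 1) and form L = D - A. The multiplicity of 0 as a Laplacian eigenvalue equals the number of connected components. The largest eigenvalue, 3.7321, is at most the vertex count 6.

[0, 0.2679, 1, 2, 3, 3.7321]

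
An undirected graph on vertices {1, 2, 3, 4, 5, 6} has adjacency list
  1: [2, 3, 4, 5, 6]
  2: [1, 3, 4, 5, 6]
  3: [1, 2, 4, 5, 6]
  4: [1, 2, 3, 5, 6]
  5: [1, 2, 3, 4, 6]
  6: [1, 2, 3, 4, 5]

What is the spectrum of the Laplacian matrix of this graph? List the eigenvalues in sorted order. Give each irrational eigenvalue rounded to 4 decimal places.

[0, 6, 6, 6, 6, 6]

Reading degrees in the order [1, 2, 3, 4, 5, 6] gives [5, 5, 5, 5, 5, 5]; set D = diag(5, 5, 5, 5, 5, 5) and form L = D - A. Diagonalising L (or applying a numerical eigensolver to the 6x6 matrix) gives the spectrum above. The single zero eigenvalue shows the graph is connected.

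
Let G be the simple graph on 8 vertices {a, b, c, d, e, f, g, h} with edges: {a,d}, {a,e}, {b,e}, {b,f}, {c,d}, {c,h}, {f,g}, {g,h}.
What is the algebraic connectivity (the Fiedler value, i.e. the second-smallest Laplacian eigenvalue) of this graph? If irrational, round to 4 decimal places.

With the vertex order [a, b, c, d, e, f, g, h], the degrees are [2, 2, 2, 2, 2, 2, 2, 2], giving D = diag(2, 2, 2, 2, 2, 2, 2, 2) and L = D - A. The smallest Laplacian eigenvalue is always 0. The next one, lambda_2 = 0.5858, measures how hard the graph is to disconnect: larger values mean better connectivity. By the matrix-tree theorem the graph has (1/8) * product of the nonzero eigenvalues = 8 spanning trees. There is one zero in the spectrum, matching the 1 component.

0.5858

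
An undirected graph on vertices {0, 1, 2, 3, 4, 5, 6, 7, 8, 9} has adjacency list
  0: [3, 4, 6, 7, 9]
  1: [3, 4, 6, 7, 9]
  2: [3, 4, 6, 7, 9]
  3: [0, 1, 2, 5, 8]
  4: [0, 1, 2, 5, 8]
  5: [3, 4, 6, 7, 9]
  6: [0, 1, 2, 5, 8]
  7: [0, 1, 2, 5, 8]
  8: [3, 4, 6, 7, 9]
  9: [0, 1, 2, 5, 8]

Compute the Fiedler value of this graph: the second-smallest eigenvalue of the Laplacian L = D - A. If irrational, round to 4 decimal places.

Reading degrees in the order [0, 1, 2, 3, 4, 5, 6, 7, 8, 9] gives [5, 5, 5, 5, 5, 5, 5, 5, 5, 5]; set D = diag(5, 5, 5, 5, 5, 5, 5, 5, 5, 5) and form L = D - A. Computing the eigenvalues of L and sorting gives [0, 5, 5, 5, 5, 5, 5, 5, 5, 10]. The Fiedler value lambda_2 = 5 is strictly positive, so the graph is connected.

5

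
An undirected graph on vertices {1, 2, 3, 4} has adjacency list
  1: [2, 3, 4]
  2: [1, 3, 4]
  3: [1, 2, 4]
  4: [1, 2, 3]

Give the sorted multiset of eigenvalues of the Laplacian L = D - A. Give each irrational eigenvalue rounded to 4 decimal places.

[0, 4, 4, 4]

Reading degrees in the order [1, 2, 3, 4] gives [3, 3, 3, 3]; set D = diag(3, 3, 3, 3) and form L = D - A. Since every row of L sums to 0, the all-ones vector is in the kernel and 0 is an eigenvalue.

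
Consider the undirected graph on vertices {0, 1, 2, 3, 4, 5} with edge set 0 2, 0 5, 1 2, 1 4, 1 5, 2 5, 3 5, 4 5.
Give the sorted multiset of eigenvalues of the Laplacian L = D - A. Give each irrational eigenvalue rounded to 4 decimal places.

[0, 1, 1.5858, 3, 4.4142, 6]

Reading degrees in the order [0, 1, 2, 3, 4, 5] gives [2, 3, 3, 1, 2, 5]; set D = diag(2, 3, 3, 1, 2, 5) and form L = D - A. L is symmetric positive semidefinite, so every eigenvalue is real and nonnegative. The single zero eigenvalue shows the graph is connected.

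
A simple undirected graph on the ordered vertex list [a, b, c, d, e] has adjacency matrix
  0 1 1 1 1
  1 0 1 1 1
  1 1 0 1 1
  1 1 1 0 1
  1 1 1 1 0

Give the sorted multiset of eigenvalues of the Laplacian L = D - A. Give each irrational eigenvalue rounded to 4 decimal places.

[0, 5, 5, 5, 5]

Reading degrees in the order [a, b, c, d, e] gives [4, 4, 4, 4, 4]; set D = diag(4, 4, 4, 4, 4) and form L = D - A. Since every row of L sums to 0, the all-ones vector is in the kernel and 0 is an eigenvalue.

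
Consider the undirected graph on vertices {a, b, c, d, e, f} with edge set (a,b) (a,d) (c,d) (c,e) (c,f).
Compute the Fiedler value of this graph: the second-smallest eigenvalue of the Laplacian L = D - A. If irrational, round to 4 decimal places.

Each diagonal entry of L is the vertex degree and each off-diagonal entry is -1 where an edge is present, 0 otherwise; in the order [a, b, c, d, e, f] the diagonal is [2, 1, 3, 2, 1, 1]. The smallest Laplacian eigenvalue is always 0. The next one, lambda_2 = 0.3249, measures how hard the graph is to disconnect: larger values mean better connectivity. The largest eigenvalue, 4.2143, is at most the vertex count 6.

0.3249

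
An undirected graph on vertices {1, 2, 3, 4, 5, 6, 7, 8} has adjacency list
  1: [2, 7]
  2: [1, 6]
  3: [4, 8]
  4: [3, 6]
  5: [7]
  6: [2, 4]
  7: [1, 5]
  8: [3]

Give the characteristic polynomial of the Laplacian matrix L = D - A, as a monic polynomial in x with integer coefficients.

x^8 - 14x^7 + 78x^6 - 220x^5 + 330x^4 - 252x^3 + 84x^2 - 8x

Reading degrees in the order [1, 2, 3, 4, 5, 6, 7, 8] gives [2, 2, 2, 2, 1, 2, 2, 1]; set D = diag(2, 2, 2, 2, 1, 2, 2, 1) and form L = D - A. L has integer entries, so p(x) = det(xI - L) has integer coefficients. Expanding the determinant yields x^8 - 14x^7 + 78x^6 - 220x^5 + 330x^4 - 252x^3 + 84x^2 - 8x. The constant term is 0 because L is singular (the all-ones vector lies in its kernel). The largest eigenvalue, 3.8478, is at most the vertex count 8.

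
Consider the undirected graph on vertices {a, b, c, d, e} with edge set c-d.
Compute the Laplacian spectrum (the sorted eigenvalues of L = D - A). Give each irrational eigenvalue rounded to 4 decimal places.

[0, 0, 0, 0, 2]

With the vertex order [a, b, c, d, e], the degrees are [0, 0, 1, 1, 0], giving D = diag(0, 0, 1, 1, 0) and L = D - A. Since every row of L sums to 0, the all-ones vector is in the kernel and 0 is an eigenvalue. The 4 zero eigenvalues correspond to the 4 connected components. There are 4 zeros in the spectrum, matching the 4 components.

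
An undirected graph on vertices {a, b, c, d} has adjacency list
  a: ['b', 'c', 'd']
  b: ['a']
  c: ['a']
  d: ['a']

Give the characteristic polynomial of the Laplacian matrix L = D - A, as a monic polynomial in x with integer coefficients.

Reading degrees in the order [a, b, c, d] gives [3, 1, 1, 1]; set D = diag(3, 1, 1, 1) and form L = D - A. The eigenvalues of L are [0, 1, 1, 4]; the characteristic polynomial is the product of (x - lambda_i), which multiplies out to x^4 - 6x^3 + 9x^2 - 4x. The constant term is 0 because L is singular (the all-ones vector lies in its kernel). By the matrix-tree theorem the graph has (1/4) * product of the nonzero eigenvalues = 1 spanning tree. The eigenvalues sum to 6, which equals trace(L) = 2|E|.

x^4 - 6x^3 + 9x^2 - 4x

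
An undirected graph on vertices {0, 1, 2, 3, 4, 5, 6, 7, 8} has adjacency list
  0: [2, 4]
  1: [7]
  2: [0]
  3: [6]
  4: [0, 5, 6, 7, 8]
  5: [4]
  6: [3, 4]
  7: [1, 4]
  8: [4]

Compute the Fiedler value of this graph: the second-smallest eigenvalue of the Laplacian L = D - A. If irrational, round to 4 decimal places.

0.3820

Each diagonal entry of L is the vertex degree and each off-diagonal entry is -1 where an edge is present, 0 otherwise; in the order [0, 1, 2, 3, 4, 5, 6, 7, 8] the diagonal is [2, 1, 1, 1, 5, 1, 2, 2, 1]. The smallest Laplacian eigenvalue is always 0. The next one, lambda_2 = 0.3820, measures how hard the graph is to disconnect: larger values mean better connectivity. By the matrix-tree theorem the graph has (1/9) * product of the nonzero eigenvalues = 1 spanning tree. The largest eigenvalue, 6.1474, is at most the vertex count 9.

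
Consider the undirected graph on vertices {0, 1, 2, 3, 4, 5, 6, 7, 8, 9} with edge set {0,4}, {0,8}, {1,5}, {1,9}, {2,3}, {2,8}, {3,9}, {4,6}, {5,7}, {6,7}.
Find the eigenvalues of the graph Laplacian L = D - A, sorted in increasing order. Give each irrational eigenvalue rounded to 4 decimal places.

[0, 0.3820, 0.3820, 1.3820, 1.3820, 2.6180, 2.6180, 3.6180, 3.6180, 4]

Each diagonal entry of L is the vertex degree and each off-diagonal entry is -1 where an edge is present, 0 otherwise; in the order [0, 1, 2, 3, 4, 5, 6, 7, 8, 9] the diagonal is [2, 2, 2, 2, 2, 2, 2, 2, 2, 2]. Diagonalising L (or applying a numerical eigensolver to the 10x10 matrix) gives the spectrum above. The eigenvalues sum to 20, which equals trace(L) = 2|E|. The largest eigenvalue, 4, is at most the vertex count 10.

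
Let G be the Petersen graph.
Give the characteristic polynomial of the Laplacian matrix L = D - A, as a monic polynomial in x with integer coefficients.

x^10 - 30x^9 + 390x^8 - 2880x^7 + 13305x^6 - 39882x^5 + 77640x^4 - 94800x^3 + 66000x^2 - 20000x

The graph has 10 vertices and degree multiset [3, 3, 3, 3, 3, 3, 3, 3, 3, 3]; D is the diagonal matrix of degrees and L = D - A. L has integer entries, so p(x) = det(xI - L) has integer coefficients. Expanding the determinant yields x^10 - 30x^9 + 390x^8 - 2880x^7 + 13305x^6 - 39882x^5 + 77640x^4 - 94800x^3 + 66000x^2 - 20000x. Since p(0) = det(-L) = 0, x divides p(x). There is one zero in the spectrum, matching the 1 component. By the matrix-tree theorem the graph has (1/10) * product of the nonzero eigenvalues = 2000 spanning trees.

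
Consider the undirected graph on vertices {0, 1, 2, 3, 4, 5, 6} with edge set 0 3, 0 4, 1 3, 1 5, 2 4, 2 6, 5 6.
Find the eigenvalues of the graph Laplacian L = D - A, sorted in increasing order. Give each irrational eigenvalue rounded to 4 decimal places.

[0, 0.7530, 0.7530, 2.4450, 2.4450, 3.8019, 3.8019]

Reading degrees in the order [0, 1, 2, 3, 4, 5, 6] gives [2, 2, 2, 2, 2, 2, 2]; set D = diag(2, 2, 2, 2, 2, 2, 2) and form L = D - A. The multiplicity of 0 as a Laplacian eigenvalue equals the number of connected components. The eigenvalues sum to 14, which equals trace(L) = 2|E|.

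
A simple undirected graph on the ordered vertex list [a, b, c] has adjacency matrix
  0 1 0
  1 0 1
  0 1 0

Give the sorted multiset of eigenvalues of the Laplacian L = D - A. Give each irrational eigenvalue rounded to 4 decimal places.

[0, 1, 3]

Reading degrees in the order [a, b, c] gives [1, 2, 1]; set D = diag(1, 2, 1) and form L = D - A. Diagonalising L (or applying a numerical eigensolver to the 3x3 matrix) gives the spectrum above. The largest eigenvalue, 3, is at most the vertex count 3. There is one zero in the spectrum, matching the 1 component.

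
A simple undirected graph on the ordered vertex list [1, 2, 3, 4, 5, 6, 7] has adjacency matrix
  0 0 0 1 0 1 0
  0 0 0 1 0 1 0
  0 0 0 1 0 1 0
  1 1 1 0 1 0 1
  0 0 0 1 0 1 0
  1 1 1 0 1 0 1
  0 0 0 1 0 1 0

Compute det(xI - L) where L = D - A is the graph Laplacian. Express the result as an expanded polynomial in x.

x^7 - 20x^6 + 155x^5 - 600x^4 + 1240x^3 - 1312x^2 + 560x

Reading degrees in the order [1, 2, 3, 4, 5, 6, 7] gives [2, 2, 2, 5, 2, 5, 2]; set D = diag(2, 2, 2, 5, 2, 5, 2) and form L = D - A. Computing det(xI - L) by cofactor expansion (or equivalently via sum-over-permutations) gives x^7 - 20x^6 + 155x^5 - 600x^4 + 1240x^3 - 1312x^2 + 560x. Since p(0) = det(-L) = 0, x divides p(x). The eigenvalues sum to 20, which equals trace(L) = 2|E|.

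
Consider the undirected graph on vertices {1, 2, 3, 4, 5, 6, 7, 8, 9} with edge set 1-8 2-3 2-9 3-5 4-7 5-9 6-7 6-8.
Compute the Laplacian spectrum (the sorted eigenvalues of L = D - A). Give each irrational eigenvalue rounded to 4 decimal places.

[0, 0, 0.3820, 1.3820, 2, 2, 2.6180, 3.6180, 4]

Each diagonal entry of L is the vertex degree and each off-diagonal entry is -1 where an edge is present, 0 otherwise; in the order [1, 2, 3, 4, 5, 6, 7, 8, 9] the diagonal is [1, 2, 2, 1, 2, 2, 2, 2, 2]. The multiplicity of 0 as a Laplacian eigenvalue equals the number of connected components. The 2 zero eigenvalues correspond to the 2 connected components. The largest eigenvalue, 4, is at most the vertex count 9.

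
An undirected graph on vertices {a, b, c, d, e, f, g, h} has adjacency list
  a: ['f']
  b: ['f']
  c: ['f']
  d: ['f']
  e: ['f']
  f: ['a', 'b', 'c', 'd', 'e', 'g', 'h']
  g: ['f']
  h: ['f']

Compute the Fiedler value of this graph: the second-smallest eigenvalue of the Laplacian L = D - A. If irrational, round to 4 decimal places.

With the vertex order [a, b, c, d, e, f, g, h], the degrees are [1, 1, 1, 1, 1, 7, 1, 1], giving D = diag(1, 1, 1, 1, 1, 7, 1, 1) and L = D - A. Computing the eigenvalues of L and sorting gives [0, 1, 1, 1, 1, 1, 1, 8]. The Fiedler value lambda_2 = 1 is strictly positive, so the graph is connected. The largest eigenvalue, 8, is at most the vertex count 8.

1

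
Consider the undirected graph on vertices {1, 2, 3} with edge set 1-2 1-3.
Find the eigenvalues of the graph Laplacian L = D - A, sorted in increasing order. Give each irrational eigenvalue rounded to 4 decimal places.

Each diagonal entry of L is the vertex degree and each off-diagonal entry is -1 where an edge is present, 0 otherwise; in the order [1, 2, 3] the diagonal is [2, 1, 1]. The multiplicity of 0 as a Laplacian eigenvalue equals the number of connected components. The single zero eigenvalue shows the graph is connected. The largest eigenvalue, 3, is at most the vertex count 3.

[0, 1, 3]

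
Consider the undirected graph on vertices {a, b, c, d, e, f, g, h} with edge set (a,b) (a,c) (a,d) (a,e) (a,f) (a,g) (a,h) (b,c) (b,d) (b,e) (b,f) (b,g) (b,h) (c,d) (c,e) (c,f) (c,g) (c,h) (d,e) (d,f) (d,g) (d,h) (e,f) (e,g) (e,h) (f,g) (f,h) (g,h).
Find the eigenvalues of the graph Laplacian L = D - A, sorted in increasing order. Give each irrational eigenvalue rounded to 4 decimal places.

[0, 8, 8, 8, 8, 8, 8, 8]

Reading degrees in the order [a, b, c, d, e, f, g, h] gives [7, 7, 7, 7, 7, 7, 7, 7]; set D = diag(7, 7, 7, 7, 7, 7, 7, 7) and form L = D - A. L is symmetric positive semidefinite, so every eigenvalue is real and nonnegative. The single zero eigenvalue shows the graph is connected. The eigenvalues sum to 56, which equals trace(L) = 2|E|.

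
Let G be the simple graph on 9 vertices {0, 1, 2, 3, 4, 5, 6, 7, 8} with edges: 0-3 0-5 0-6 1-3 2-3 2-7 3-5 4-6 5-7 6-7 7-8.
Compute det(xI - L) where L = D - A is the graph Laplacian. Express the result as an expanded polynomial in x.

With the vertex order [0, 1, 2, 3, 4, 5, 6, 7, 8], the degrees are [3, 1, 2, 4, 1, 3, 3, 4, 1], giving D = diag(3, 1, 2, 4, 1, 3, 3, 4, 1) and L = D - A. Computing det(xI - L) by cofactor expansion (or equivalently via sum-over-permutations) gives x^9 - 22x^8 + 198x^7 - 944x^6 + 2584x^5 - 4120x^4 + 3709x^3 - 1718x^2 + 315x. Since p(0) = det(-L) = 0, x divides p(x). The eigenvalues sum to 22, which equals trace(L) = 2|E|. There is one zero in the spectrum, matching the 1 component.

x^9 - 22x^8 + 198x^7 - 944x^6 + 2584x^5 - 4120x^4 + 3709x^3 - 1718x^2 + 315x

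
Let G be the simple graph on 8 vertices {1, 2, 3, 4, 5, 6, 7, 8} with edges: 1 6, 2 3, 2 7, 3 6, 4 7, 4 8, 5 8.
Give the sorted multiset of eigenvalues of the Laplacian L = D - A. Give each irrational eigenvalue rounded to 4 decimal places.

[0, 0.1522, 0.5858, 1.2346, 2, 2.7654, 3.4142, 3.8478]

With the vertex order [1, 2, 3, 4, 5, 6, 7, 8], the degrees are [1, 2, 2, 2, 1, 2, 2, 2], giving D = diag(1, 2, 2, 2, 1, 2, 2, 2) and L = D - A. Since every row of L sums to 0, the all-ones vector is in the kernel and 0 is an eigenvalue. The single zero eigenvalue shows the graph is connected. The eigenvalues sum to 14, which equals trace(L) = 2|E|.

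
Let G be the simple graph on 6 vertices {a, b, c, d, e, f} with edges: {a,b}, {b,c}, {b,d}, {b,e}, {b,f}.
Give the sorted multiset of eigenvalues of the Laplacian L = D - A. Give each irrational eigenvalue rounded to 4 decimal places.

Reading degrees in the order [a, b, c, d, e, f] gives [1, 5, 1, 1, 1, 1]; set D = diag(1, 5, 1, 1, 1, 1) and form L = D - A. L is symmetric positive semidefinite, so every eigenvalue is real and nonnegative. The single zero eigenvalue shows the graph is connected. The eigenvalues sum to 10, which equals trace(L) = 2|E|.

[0, 1, 1, 1, 1, 6]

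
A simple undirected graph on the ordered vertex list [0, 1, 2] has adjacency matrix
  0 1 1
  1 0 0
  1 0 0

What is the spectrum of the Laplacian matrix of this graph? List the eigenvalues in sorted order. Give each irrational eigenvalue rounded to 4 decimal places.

[0, 1, 3]

Each diagonal entry of L is the vertex degree and each off-diagonal entry is -1 where an edge is present, 0 otherwise; in the order [0, 1, 2] the diagonal is [2, 1, 1]. Since every row of L sums to 0, the all-ones vector is in the kernel and 0 is an eigenvalue. The single zero eigenvalue shows the graph is connected. The eigenvalues sum to 4, which equals trace(L) = 2|E|.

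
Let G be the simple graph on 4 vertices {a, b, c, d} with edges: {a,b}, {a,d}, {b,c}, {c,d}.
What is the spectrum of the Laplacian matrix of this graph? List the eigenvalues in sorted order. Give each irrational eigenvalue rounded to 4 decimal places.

[0, 2, 2, 4]

Each diagonal entry of L is the vertex degree and each off-diagonal entry is -1 where an edge is present, 0 otherwise; in the order [a, b, c, d] the diagonal is [2, 2, 2, 2]. Since every row of L sums to 0, the all-ones vector is in the kernel and 0 is an eigenvalue. The single zero eigenvalue shows the graph is connected.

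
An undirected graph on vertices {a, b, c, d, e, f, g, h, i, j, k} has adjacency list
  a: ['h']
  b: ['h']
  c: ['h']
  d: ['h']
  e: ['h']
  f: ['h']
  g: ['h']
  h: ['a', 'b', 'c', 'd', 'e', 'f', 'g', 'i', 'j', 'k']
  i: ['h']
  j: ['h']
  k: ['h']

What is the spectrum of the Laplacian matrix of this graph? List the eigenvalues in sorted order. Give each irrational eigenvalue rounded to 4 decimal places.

[0, 1, 1, 1, 1, 1, 1, 1, 1, 1, 11]

With the vertex order [a, b, c, d, e, f, g, h, i, j, k], the degrees are [1, 1, 1, 1, 1, 1, 1, 10, 1, 1, 1], giving D = diag(1, 1, 1, 1, 1, 1, 1, 10, 1, 1, 1) and L = D - A. Diagonalising L (or applying a numerical eigensolver to the 11x11 matrix) gives the spectrum above. There is one zero in the spectrum, matching the 1 component.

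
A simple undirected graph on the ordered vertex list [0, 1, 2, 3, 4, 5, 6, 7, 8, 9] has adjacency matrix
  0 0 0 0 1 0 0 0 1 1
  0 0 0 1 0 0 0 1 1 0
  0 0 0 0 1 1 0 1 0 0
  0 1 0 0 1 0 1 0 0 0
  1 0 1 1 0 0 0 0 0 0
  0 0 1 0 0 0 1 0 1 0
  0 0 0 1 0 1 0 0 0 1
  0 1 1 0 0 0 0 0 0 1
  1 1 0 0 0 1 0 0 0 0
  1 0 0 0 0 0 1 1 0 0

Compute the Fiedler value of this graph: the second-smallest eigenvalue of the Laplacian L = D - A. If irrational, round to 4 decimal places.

2

Reading degrees in the order [0, 1, 2, 3, 4, 5, 6, 7, 8, 9] gives [3, 3, 3, 3, 3, 3, 3, 3, 3, 3]; set D = diag(3, 3, 3, 3, 3, 3, 3, 3, 3, 3) and form L = D - A. The sorted Laplacian eigenvalues are [0, 2, 2, 2, 2, 2, 5, 5, 5, 5]; the algebraic connectivity is the second entry, 2. The eigenvalues sum to 30, which equals trace(L) = 2|E|.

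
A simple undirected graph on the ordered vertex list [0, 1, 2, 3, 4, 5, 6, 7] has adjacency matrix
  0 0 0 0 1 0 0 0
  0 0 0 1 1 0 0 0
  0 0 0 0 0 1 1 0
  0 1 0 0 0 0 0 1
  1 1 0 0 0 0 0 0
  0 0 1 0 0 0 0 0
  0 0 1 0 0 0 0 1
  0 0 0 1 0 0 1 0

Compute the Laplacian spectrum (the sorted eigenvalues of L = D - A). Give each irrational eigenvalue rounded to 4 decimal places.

[0, 0.1522, 0.5858, 1.2346, 2, 2.7654, 3.4142, 3.8478]

With the vertex order [0, 1, 2, 3, 4, 5, 6, 7], the degrees are [1, 2, 2, 2, 2, 1, 2, 2], giving D = diag(1, 2, 2, 2, 2, 1, 2, 2) and L = D - A. The multiplicity of 0 as a Laplacian eigenvalue equals the number of connected components. The single zero eigenvalue shows the graph is connected. There is one zero in the spectrum, matching the 1 component. The eigenvalues sum to 14, which equals trace(L) = 2|E|.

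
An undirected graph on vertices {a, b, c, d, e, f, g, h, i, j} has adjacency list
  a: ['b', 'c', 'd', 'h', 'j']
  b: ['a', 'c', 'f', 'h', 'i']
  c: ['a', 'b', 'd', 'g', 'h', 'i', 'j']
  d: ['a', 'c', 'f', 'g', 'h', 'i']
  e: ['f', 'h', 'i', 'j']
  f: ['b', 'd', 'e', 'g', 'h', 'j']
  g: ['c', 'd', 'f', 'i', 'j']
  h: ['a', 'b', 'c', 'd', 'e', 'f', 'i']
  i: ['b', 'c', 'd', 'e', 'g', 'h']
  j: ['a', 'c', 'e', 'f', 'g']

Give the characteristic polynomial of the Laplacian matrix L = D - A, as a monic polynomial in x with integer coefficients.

Each diagonal entry of L is the vertex degree and each off-diagonal entry is -1 where an edge is present, 0 otherwise; in the order [a, b, c, d, e, f, g, h, i, j] the diagonal is [5, 5, 7, 6, 4, 6, 5, 7, 6, 5]. Computing det(xI - L) by cofactor expansion (or equivalently via sum-over-permutations) gives x^10 - 56x^9 + 1379x^8 - 19592x^7 + 176924x^6 - 1052808x^5 + 4127090x^4 - 10274656x^3 + 14737560x^2 - 9277630x. The coefficient of x^9 equals -trace(L) = -56, matching the sum of degrees. The largest eigenvalue, 8.9169, is at most the vertex count 10. There is one zero in the spectrum, matching the 1 component.

x^10 - 56x^9 + 1379x^8 - 19592x^7 + 176924x^6 - 1052808x^5 + 4127090x^4 - 10274656x^3 + 14737560x^2 - 9277630x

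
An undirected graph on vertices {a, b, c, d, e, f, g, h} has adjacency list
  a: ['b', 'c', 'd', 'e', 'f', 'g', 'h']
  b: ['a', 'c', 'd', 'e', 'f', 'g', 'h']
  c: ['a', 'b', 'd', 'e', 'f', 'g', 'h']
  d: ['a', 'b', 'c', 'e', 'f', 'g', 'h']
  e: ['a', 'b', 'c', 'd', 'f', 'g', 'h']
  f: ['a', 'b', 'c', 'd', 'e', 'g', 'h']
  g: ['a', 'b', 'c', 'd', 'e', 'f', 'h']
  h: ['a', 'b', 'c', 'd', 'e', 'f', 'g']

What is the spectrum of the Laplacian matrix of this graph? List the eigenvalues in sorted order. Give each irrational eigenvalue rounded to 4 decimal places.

[0, 8, 8, 8, 8, 8, 8, 8]

Reading degrees in the order [a, b, c, d, e, f, g, h] gives [7, 7, 7, 7, 7, 7, 7, 7]; set D = diag(7, 7, 7, 7, 7, 7, 7, 7) and form L = D - A. L is symmetric positive semidefinite, so every eigenvalue is real and nonnegative. The single zero eigenvalue shows the graph is connected. By the matrix-tree theorem the graph has (1/8) * product of the nonzero eigenvalues = 262144 spanning trees. There is one zero in the spectrum, matching the 1 component.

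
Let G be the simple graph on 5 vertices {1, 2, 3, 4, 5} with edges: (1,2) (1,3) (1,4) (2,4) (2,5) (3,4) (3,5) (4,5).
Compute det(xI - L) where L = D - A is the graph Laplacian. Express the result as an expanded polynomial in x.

x^5 - 16x^4 + 94x^3 - 240x^2 + 225x

Reading degrees in the order [1, 2, 3, 4, 5] gives [3, 3, 3, 4, 3]; set D = diag(3, 3, 3, 4, 3) and form L = D - A. L has integer entries, so p(x) = det(xI - L) has integer coefficients. Expanding the determinant yields x^5 - 16x^4 + 94x^3 - 240x^2 + 225x. The constant term is 0 because L is singular (the all-ones vector lies in its kernel).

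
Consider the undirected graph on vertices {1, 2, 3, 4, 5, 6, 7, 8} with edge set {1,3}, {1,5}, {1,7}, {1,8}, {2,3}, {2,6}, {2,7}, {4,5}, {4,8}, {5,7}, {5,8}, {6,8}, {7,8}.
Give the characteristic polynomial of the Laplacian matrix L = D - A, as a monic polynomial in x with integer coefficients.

x^8 - 26x^7 + 278x^6 - 1576x^5 + 5087x^4 - 9298x^3 + 8867x^2 - 3392x

Reading degrees in the order [1, 2, 3, 4, 5, 6, 7, 8] gives [4, 3, 2, 2, 4, 2, 4, 5]; set D = diag(4, 3, 2, 2, 4, 2, 4, 5) and form L = D - A. Computing det(xI - L) by cofactor expansion (or equivalently via sum-over-permutations) gives x^8 - 26x^7 + 278x^6 - 1576x^5 + 5087x^4 - 9298x^3 + 8867x^2 - 3392x. Since p(0) = det(-L) = 0, x divides p(x). The largest eigenvalue, 6.2221, is at most the vertex count 8. The eigenvalues sum to 26, which equals trace(L) = 2|E|.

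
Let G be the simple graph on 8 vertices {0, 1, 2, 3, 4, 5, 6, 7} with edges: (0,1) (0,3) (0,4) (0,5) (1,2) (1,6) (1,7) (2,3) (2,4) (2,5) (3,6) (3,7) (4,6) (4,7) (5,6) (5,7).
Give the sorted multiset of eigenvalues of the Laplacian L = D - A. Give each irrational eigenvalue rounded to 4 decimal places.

[0, 4, 4, 4, 4, 4, 4, 8]

With the vertex order [0, 1, 2, 3, 4, 5, 6, 7], the degrees are [4, 4, 4, 4, 4, 4, 4, 4], giving D = diag(4, 4, 4, 4, 4, 4, 4, 4) and L = D - A. The multiplicity of 0 as a Laplacian eigenvalue equals the number of connected components. The single zero eigenvalue shows the graph is connected. By the matrix-tree theorem the graph has (1/8) * product of the nonzero eigenvalues = 4096 spanning trees.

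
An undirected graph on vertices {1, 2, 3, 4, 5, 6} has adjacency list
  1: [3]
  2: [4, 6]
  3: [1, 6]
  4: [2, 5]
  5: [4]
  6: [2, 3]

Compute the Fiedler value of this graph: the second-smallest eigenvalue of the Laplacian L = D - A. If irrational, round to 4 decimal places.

0.2679

With the vertex order [1, 2, 3, 4, 5, 6], the degrees are [1, 2, 2, 2, 1, 2], giving D = diag(1, 2, 2, 2, 1, 2) and L = D - A. The sorted Laplacian eigenvalues are [0, 0.2679, 1, 2, 3, 3.7321]; the algebraic connectivity is the second entry, 0.2679. The largest eigenvalue, 3.7321, is at most the vertex count 6.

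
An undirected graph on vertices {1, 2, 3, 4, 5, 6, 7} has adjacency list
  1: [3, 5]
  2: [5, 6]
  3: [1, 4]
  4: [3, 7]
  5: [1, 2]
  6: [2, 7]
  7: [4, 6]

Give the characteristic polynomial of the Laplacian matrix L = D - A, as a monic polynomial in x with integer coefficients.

x^7 - 14x^6 + 77x^5 - 210x^4 + 294x^3 - 196x^2 + 49x

With the vertex order [1, 2, 3, 4, 5, 6, 7], the degrees are [2, 2, 2, 2, 2, 2, 2], giving D = diag(2, 2, 2, 2, 2, 2, 2) and L = D - A. Computing det(xI - L) by cofactor expansion (or equivalently via sum-over-permutations) gives x^7 - 14x^6 + 77x^5 - 210x^4 + 294x^3 - 196x^2 + 49x. The coefficient of x^6 equals -trace(L) = -14, matching the sum of degrees.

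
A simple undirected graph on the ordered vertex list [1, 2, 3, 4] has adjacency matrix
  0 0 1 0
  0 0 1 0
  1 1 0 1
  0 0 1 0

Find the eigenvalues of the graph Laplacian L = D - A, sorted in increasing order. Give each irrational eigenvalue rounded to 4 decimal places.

With the vertex order [1, 2, 3, 4], the degrees are [1, 1, 3, 1], giving D = diag(1, 1, 3, 1) and L = D - A. The multiplicity of 0 as a Laplacian eigenvalue equals the number of connected components. There is one zero in the spectrum, matching the 1 component. By the matrix-tree theorem the graph has (1/4) * product of the nonzero eigenvalues = 1 spanning tree.

[0, 1, 1, 4]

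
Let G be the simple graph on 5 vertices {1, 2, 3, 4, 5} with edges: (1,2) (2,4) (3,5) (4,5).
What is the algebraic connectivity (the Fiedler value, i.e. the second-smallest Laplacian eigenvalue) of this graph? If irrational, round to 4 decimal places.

0.3820

Each diagonal entry of L is the vertex degree and each off-diagonal entry is -1 where an edge is present, 0 otherwise; in the order [1, 2, 3, 4, 5] the diagonal is [1, 2, 1, 2, 2]. The smallest Laplacian eigenvalue is always 0. The next one, lambda_2 = 0.3820, measures how hard the graph is to disconnect: larger values mean better connectivity. By the matrix-tree theorem the graph has (1/5) * product of the nonzero eigenvalues = 1 spanning tree.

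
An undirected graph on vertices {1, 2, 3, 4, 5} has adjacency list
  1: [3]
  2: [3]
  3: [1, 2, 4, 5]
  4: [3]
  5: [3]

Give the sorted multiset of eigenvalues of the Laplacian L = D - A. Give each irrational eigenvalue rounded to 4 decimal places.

With the vertex order [1, 2, 3, 4, 5], the degrees are [1, 1, 4, 1, 1], giving D = diag(1, 1, 4, 1, 1) and L = D - A. Since every row of L sums to 0, the all-ones vector is in the kernel and 0 is an eigenvalue. The single zero eigenvalue shows the graph is connected. The eigenvalues sum to 8, which equals trace(L) = 2|E|.

[0, 1, 1, 1, 5]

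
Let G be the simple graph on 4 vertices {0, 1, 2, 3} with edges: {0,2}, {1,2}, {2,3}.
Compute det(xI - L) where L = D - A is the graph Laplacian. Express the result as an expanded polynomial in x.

x^4 - 6x^3 + 9x^2 - 4x

Reading degrees in the order [0, 1, 2, 3] gives [1, 1, 3, 1]; set D = diag(1, 1, 3, 1) and form L = D - A. Computing det(xI - L) by cofactor expansion (or equivalently via sum-over-permutations) gives x^4 - 6x^3 + 9x^2 - 4x. The coefficient of x^3 equals -trace(L) = -6, matching the sum of degrees. By the matrix-tree theorem the graph has (1/4) * product of the nonzero eigenvalues = 1 spanning tree.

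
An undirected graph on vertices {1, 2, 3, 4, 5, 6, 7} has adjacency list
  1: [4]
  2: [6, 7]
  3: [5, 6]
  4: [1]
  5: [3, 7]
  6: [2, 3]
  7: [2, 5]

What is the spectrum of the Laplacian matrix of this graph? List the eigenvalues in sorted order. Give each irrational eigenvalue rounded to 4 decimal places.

Each diagonal entry of L is the vertex degree and each off-diagonal entry is -1 where an edge is present, 0 otherwise; in the order [1, 2, 3, 4, 5, 6, 7] the diagonal is [1, 2, 2, 1, 2, 2, 2]. L is symmetric positive semidefinite, so every eigenvalue is real and nonnegative. The 2 zero eigenvalues correspond to the 2 connected components. The eigenvalues sum to 12, which equals trace(L) = 2|E|.

[0, 0, 1.3820, 1.3820, 2, 3.6180, 3.6180]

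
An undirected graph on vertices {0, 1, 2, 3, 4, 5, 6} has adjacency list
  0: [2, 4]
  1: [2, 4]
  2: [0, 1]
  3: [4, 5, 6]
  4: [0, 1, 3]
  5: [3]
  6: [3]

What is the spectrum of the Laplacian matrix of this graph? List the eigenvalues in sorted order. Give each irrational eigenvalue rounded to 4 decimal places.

With the vertex order [0, 1, 2, 3, 4, 5, 6], the degrees are [2, 2, 2, 3, 3, 1, 1], giving D = diag(2, 2, 2, 3, 3, 1, 1) and L = D - A. The multiplicity of 0 as a Laplacian eigenvalue equals the number of connected components. The single zero eigenvalue shows the graph is connected. By the matrix-tree theorem the graph has (1/7) * product of the nonzero eigenvalues = 4 spanning trees.

[0, 0.3588, 1, 2, 2.2763, 3.5892, 4.7757]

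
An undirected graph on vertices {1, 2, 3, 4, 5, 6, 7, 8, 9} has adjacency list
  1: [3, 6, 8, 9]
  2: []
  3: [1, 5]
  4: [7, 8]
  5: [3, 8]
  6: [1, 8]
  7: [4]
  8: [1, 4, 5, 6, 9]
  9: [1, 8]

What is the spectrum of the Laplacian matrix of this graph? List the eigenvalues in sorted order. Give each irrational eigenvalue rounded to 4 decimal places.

Each diagonal entry of L is the vertex degree and each off-diagonal entry is -1 where an edge is present, 0 otherwise; in the order [1, 2, 3, 4, 5, 6, 7, 8, 9] the diagonal is [4, 0, 2, 2, 2, 2, 1, 5, 2]. The multiplicity of 0 as a Laplacian eigenvalue equals the number of connected components. The 2 zero eigenvalues correspond to the 2 connected components. There are 2 zeros in the spectrum, matching the 2 components.

[0, 0, 0.4335, 1.2836, 2, 2.3777, 2.7647, 4.9334, 6.2072]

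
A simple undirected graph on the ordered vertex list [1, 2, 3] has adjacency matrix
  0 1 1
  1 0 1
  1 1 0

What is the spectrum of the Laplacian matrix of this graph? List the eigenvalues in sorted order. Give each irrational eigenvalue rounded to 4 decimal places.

[0, 3, 3]

Each diagonal entry of L is the vertex degree and each off-diagonal entry is -1 where an edge is present, 0 otherwise; in the order [1, 2, 3] the diagonal is [2, 2, 2]. Since every row of L sums to 0, the all-ones vector is in the kernel and 0 is an eigenvalue. The eigenvalues sum to 6, which equals trace(L) = 2|E|. By the matrix-tree theorem the graph has (1/3) * product of the nonzero eigenvalues = 3 spanning trees.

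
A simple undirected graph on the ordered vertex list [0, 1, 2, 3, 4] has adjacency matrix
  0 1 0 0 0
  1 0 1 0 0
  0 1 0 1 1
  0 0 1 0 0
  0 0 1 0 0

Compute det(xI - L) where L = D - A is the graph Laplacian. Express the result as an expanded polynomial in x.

Reading degrees in the order [0, 1, 2, 3, 4] gives [1, 2, 3, 1, 1]; set D = diag(1, 2, 3, 1, 1) and form L = D - A. L has integer entries, so p(x) = det(xI - L) has integer coefficients. Expanding the determinant yields x^5 - 8x^4 + 20x^3 - 18x^2 + 5x. The coefficient of x^4 equals -trace(L) = -8, matching the sum of degrees. The eigenvalues sum to 8, which equals trace(L) = 2|E|. By the matrix-tree theorem the graph has (1/5) * product of the nonzero eigenvalues = 1 spanning tree.

x^5 - 8x^4 + 20x^3 - 18x^2 + 5x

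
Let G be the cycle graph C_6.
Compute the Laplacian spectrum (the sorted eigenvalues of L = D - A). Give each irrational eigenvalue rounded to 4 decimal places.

[0, 1, 1, 3, 3, 4]

The graph has 6 vertices and degree multiset [2, 2, 2, 2, 2, 2]; D is the diagonal matrix of degrees and L = D - A. Diagonalising L (or applying a numerical eigensolver to the 6x6 matrix) gives the spectrum above. The single zero eigenvalue shows the graph is connected. The largest eigenvalue, 4, is at most the vertex count 6.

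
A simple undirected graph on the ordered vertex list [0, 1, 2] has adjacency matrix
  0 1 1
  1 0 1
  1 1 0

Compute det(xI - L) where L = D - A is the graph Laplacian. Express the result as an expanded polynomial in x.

With the vertex order [0, 1, 2], the degrees are [2, 2, 2], giving D = diag(2, 2, 2) and L = D - A. The eigenvalues of L are [0, 3, 3]; the characteristic polynomial is the product of (x - lambda_i), which multiplies out to x^3 - 6x^2 + 9x. The coefficient of x^2 equals -trace(L) = -6, matching the sum of degrees.

x^3 - 6x^2 + 9x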